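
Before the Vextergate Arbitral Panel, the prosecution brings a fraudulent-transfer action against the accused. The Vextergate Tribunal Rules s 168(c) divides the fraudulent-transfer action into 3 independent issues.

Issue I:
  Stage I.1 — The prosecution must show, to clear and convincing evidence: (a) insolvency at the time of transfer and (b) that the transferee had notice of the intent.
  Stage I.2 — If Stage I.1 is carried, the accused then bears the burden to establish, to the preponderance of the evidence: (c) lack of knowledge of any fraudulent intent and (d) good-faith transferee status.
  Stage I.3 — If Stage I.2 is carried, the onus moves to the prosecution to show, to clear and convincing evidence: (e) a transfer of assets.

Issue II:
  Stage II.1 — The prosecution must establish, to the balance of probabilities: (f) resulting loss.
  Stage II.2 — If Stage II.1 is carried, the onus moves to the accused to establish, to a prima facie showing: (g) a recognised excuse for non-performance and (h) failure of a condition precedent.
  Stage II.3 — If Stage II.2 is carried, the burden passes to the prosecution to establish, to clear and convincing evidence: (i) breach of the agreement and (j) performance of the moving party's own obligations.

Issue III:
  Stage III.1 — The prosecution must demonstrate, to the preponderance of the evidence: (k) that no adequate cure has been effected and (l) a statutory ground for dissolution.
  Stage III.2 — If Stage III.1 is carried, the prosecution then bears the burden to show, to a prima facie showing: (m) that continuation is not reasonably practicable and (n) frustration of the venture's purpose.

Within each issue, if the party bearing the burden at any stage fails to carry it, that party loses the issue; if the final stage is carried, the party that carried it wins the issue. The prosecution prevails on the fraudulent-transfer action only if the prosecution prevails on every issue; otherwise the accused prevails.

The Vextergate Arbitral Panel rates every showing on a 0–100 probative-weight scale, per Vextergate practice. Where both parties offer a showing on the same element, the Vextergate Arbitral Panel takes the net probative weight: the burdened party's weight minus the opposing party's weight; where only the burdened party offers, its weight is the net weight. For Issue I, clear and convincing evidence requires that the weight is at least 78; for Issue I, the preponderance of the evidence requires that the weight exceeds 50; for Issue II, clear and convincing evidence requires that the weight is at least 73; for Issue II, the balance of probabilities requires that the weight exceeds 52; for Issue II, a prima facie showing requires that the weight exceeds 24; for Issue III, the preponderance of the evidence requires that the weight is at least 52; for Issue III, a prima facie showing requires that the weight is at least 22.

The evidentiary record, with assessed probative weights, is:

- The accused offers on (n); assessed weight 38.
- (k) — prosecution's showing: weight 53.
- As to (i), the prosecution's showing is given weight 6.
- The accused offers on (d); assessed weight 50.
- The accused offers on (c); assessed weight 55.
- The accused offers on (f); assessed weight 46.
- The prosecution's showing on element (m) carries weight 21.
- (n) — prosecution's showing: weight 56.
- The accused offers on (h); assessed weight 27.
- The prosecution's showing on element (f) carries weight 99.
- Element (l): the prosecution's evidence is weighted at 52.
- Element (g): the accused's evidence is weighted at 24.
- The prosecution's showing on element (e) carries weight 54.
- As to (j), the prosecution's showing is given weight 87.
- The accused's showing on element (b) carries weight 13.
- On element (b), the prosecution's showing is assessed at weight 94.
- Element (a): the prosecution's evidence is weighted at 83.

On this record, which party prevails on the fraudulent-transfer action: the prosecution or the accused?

— Issue I —
Stage I.1 (prosecution, clear and convincing evidence, weight is at least 78): (a) 83 ≥ 78 — meets; (b) net 94−13=81 ≥ 78 — meets.
  All elements met. The burden passes to the accused.
Stage I.2 (accused, the preponderance of the evidence, weight exceeds 50): (c) 55 > 50 — meets; (d) 50 ≤ 50 — fails.
  Not every element is met, so the accused fails to carry Stage I.2.
The analysis ends at Stage I.2; the prosecution prevails on this issue.
— Issue II —
At Stage II.1 the prosecution must meet the balance of probabilities (weight exceeds 52): on (f) the weight is 99 less the opposing 46 gives net 53, which does exceed 52, so (f) meets the standard.
  All elements met. The burden passes to the accused.
At Stage II.2 the accused must meet a prima facie showing (weight exceeds 24): on (g) the weight is 24, which does not exceed 24, so (g) does not meet the standard; on (h) the weight is 27, which does exceed 24, so (h) meets the standard.
  Stage II.2 not carried; the accused fails its burden.
The analysis ends at Stage II.2; the prosecution prevails on this issue.
— Issue III —
Stage III.1 — burden on prosecution; standard: the preponderance of the evidence (weight is at least 52).
    (k): 53 ≥ 52 [met]
    (l): 52 ≥ 52 [met]
  All elements met. The prosecution retains the burden for Stage III.2.
Stage III.2 — burden on prosecution; standard: a prima facie showing (weight is at least 22).
    (m): 21 < 22 [not met]
    (n): 56 − 38 = 18 < 22 [not met]
  The prosecution does not carry Stage III.2.
So the accused prevails on this issue.
Per-issue: Issue I → prosecution; Issue II → prosecution; Issue III → accused. The prosecution must prevail on every issue; overall, the accused prevails.

accused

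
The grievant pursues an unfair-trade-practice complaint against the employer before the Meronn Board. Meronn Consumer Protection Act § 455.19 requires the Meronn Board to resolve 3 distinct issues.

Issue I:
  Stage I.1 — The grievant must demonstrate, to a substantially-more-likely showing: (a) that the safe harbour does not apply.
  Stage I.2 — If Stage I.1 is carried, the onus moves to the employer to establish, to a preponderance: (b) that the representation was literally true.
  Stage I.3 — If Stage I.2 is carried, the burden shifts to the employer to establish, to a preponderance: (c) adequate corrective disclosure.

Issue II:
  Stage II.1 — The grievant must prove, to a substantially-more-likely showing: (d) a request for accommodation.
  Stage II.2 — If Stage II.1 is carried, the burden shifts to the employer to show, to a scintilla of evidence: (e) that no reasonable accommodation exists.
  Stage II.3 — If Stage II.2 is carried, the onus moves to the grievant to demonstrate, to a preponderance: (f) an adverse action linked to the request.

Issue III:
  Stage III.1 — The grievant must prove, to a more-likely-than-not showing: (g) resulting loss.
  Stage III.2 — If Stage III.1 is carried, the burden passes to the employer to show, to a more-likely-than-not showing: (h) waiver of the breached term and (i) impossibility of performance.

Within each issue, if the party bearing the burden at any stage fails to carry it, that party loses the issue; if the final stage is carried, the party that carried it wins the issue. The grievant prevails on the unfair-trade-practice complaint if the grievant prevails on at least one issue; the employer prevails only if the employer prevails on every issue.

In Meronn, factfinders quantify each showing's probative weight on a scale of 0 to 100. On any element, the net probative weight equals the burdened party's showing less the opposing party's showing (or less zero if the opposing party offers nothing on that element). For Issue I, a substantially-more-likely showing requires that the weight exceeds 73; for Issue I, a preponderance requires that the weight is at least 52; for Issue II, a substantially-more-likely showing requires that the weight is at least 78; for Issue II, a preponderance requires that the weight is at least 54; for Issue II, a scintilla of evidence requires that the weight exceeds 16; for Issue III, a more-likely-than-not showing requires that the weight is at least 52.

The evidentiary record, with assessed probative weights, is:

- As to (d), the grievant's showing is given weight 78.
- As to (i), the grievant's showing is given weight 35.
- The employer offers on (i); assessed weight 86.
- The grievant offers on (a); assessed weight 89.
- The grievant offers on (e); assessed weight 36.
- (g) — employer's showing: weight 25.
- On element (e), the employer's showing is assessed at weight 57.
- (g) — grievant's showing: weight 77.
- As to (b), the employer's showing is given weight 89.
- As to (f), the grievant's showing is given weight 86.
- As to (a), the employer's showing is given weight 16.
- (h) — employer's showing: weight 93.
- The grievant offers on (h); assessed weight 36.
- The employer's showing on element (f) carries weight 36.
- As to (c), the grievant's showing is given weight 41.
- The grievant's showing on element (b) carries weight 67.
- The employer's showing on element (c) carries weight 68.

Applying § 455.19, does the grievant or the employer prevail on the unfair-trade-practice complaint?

— Issue I —
At Stage I.1 the grievant must meet a substantially-more-likely showing (weight exceeds 73): on (a) the weight is 89 less the opposing 16 gives net 73, ≤ 73, so (a) does not meet the standard.
  Stage I.1 not carried; the grievant fails its burden.
So the employer prevails on this issue.
— Issue II —
Stage II.1 (grievant, a substantially-more-likely showing, weight is at least 78): (d) 78 ≥ 78 — meets.
  Stage II.1 carried; the burden shifts to the employer.
Stage II.2 (employer, a scintilla of evidence, weight exceeds 16): (e) net 57−36=21 > 16 — meets.
  Stage II.2 is satisfied; the onus moves to the grievant.
Stage II.3 (grievant, a preponderance, weight is at least 54): (f) net 86−36=50 < 54 — fails.
  Not every element is met, so the grievant fails to carry Stage II.3.
The analysis ends at Stage II.3; the employer prevails on this issue.
— Issue III —
At Stage III.1 the grievant must meet a more-likely-than-not showing (weight is at least 52): on (g) the weight is 77 less the opposing 25 gives net 52, which does reach 52, so (g) meets the standard.
  Stage III.1 carried; the burden shifts to the employer.
At Stage III.2 the employer must meet a more-likely-than-not showing (weight is at least 52): on (h) the weight is 93 less the opposing 36 gives net 57, ≥ 52, so (h) meets the standard; on (i) the weight is 86 less the opposing 35 gives net 51, < 52, so (i) does not meet the standard.
  Stage III.2 not carried; the employer fails its burden.
The grievant prevails on this issue.
Per-issue: Issue I → employer; Issue II → employer; Issue III → grievant. The grievant must prevail on at least one issue; overall, the grievant prevails.

grievant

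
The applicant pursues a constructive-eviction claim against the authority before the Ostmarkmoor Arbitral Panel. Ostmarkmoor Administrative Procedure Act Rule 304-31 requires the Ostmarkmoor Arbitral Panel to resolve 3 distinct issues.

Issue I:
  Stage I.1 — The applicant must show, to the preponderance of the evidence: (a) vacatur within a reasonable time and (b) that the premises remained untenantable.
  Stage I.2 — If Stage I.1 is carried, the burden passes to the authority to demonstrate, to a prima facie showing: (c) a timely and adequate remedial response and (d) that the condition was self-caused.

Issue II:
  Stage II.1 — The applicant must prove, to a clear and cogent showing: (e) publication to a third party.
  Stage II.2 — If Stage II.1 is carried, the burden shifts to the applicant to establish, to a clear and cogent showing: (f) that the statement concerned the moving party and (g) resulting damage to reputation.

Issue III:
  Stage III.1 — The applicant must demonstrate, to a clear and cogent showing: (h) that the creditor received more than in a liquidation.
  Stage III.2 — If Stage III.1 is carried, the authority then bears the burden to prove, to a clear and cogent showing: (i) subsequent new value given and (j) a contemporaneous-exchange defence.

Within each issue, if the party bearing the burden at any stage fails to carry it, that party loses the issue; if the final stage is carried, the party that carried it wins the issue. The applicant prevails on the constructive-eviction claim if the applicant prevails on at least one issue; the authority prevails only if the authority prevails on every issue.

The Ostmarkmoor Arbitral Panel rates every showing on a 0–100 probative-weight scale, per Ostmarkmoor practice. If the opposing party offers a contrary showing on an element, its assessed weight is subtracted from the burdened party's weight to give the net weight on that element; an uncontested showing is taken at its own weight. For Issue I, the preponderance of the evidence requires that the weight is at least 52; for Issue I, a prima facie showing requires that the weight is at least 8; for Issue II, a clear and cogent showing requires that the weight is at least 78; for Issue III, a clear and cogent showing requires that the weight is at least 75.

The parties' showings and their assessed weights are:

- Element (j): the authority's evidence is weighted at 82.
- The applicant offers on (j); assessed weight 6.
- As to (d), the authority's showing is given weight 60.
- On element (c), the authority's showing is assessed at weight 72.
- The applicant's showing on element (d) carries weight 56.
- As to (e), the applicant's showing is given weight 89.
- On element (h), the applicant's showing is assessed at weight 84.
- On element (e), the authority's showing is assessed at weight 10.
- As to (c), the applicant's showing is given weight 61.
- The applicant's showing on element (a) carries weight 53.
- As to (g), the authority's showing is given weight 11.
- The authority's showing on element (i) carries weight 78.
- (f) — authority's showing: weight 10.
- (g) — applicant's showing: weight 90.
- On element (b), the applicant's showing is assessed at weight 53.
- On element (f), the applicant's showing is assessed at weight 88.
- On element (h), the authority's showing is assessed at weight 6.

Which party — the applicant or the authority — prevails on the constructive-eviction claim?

applicant

— Issue I —
Stage I.1 (applicant, the preponderance of the evidence, weight is at least 52): (a) 53 ≥ 52 — meets; (b) 53 ≥ 52 — meets.
  All elements met. The burden passes to the authority.
Stage I.2 (authority, a prima facie showing, weight is at least 8): (c) net 72−61=11 ≥ 8 — meets; (d) net 60−56=4 < 8 — fails.
  Not every element is met, so the authority fails to carry Stage I.2.
So the applicant prevails on this issue.
— Issue II —
Stage II.1 — burden on applicant; standard: a clear and cogent showing (weight is at least 78).
    (e): 89 − 10 = 79 ≥ 78 [met]
  Stage II.1 carried; the burden remains with the applicant.
Stage II.2 — burden on applicant; standard: a clear and cogent showing (weight is at least 78).
    (f): 88 − 10 = 78 ≥ 78 [met]
    (g): 90 − 11 = 79 ≥ 78 [met]
  The applicant carries the last stage.
Every stage carried; the applicant prevails on this issue.
— Issue III —
Stage III.1 — burden on applicant; standard: a clear and cogent showing (weight is at least 75).
    (h): 84 − 6 = 78 ≥ 75 [met]
  All elements met. The burden passes to the authority.
Stage III.2 — burden on authority; standard: a clear and cogent showing (weight is at least 75).
    (i): 78 ≥ 75 [met]
    (j): 82 − 6 = 76 ≥ 75 [met]
  All elements met at the final stage.
All stages carried — the authority prevails on this issue.
Per-issue: Issue I → applicant; Issue II → applicant; Issue III → authority. The applicant must prevail on at least one issue; overall, the applicant prevails.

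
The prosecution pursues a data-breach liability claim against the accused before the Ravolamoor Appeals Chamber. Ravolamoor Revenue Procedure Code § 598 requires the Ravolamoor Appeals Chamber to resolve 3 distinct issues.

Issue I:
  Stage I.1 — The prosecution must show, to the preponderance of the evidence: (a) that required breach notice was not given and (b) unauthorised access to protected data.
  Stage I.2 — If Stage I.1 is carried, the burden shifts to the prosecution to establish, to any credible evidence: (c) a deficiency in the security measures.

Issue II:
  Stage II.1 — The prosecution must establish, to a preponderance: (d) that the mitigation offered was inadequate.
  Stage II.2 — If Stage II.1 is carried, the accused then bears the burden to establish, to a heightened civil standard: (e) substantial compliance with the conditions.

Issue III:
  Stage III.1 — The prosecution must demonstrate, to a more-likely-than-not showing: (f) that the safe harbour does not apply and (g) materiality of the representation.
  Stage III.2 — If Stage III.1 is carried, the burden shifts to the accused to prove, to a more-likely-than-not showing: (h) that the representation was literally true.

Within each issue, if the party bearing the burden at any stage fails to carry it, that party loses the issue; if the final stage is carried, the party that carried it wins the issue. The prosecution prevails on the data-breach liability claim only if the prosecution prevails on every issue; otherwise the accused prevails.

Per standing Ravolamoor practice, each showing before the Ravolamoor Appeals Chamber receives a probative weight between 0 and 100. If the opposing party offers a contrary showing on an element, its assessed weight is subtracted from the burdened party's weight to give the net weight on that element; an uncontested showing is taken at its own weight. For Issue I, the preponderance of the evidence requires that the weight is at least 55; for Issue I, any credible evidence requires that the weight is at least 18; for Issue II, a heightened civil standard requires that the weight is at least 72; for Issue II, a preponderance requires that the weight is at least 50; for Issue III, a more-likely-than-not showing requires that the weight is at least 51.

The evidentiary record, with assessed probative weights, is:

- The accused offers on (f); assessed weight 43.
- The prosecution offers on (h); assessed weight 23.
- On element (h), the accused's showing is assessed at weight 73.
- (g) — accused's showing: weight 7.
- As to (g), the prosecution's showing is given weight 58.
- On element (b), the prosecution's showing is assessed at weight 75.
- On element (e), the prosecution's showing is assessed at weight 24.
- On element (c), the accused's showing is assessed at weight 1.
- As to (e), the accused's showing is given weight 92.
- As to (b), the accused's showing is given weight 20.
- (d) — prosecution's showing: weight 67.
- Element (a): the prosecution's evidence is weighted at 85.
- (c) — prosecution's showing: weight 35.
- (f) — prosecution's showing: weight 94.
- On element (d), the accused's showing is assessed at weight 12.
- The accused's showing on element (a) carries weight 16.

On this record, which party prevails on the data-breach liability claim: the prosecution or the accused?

— Issue I —
At Stage I.1 the prosecution must meet the preponderance of the evidence (weight is at least 55): on (a) the weight is 85 less the opposing 16 gives net 69, ≥ 55, so (a) meets the standard; on (b) the weight is 75 less the opposing 20 gives net 55, ≥ 55, so (b) meets the standard.
  All elements met. The prosecution retains the burden for Stage I.2.
At Stage I.2 the prosecution must meet any credible evidence (weight is at least 18): on (c) the weight is 35 less the opposing 1 gives net 34, which does reach 18, so (c) meets the standard.
  The prosecution carries the last stage.
With every stage satisfied, the prosecution prevails on this issue.
— Issue II —
At Stage II.1 the prosecution must meet a preponderance (weight is at least 50): on (d) the weight is 67 less the opposing 12 gives net 55, which does reach 50, so (d) meets the standard.
  The prosecution carries Stage II.1; the accused now bears the burden.
At Stage II.2 the accused must meet a heightened civil standard (weight is at least 72): on (e) the weight is 92 less the opposing 24 gives net 68, which does not reach 72, so (e) does not meet the standard.
  Stage II.2 not carried; the accused fails its burden.
So the prosecution prevails on this issue.
— Issue III —
Stage III.1 — burden on prosecution; standard: a more-likely-than-not showing (weight is at least 51).
    (f): 94 − 43 = 51 ≥ 51 [met]
    (g): 58 − 7 = 51 ≥ 51 [met]
  Stage III.1 is satisfied; the onus moves to the accused.
Stage III.2 — burden on accused; standard: a more-likely-than-not showing (weight is at least 51).
    (h): 73 − 23 = 50 < 51 [not met]
  The accused does not carry Stage III.2.
The prosecution prevails on this issue.
Per-issue: Issue I → prosecution; Issue II → prosecution; Issue III → prosecution. The prosecution must prevail on every issue; overall, the prosecution prevails.

prosecution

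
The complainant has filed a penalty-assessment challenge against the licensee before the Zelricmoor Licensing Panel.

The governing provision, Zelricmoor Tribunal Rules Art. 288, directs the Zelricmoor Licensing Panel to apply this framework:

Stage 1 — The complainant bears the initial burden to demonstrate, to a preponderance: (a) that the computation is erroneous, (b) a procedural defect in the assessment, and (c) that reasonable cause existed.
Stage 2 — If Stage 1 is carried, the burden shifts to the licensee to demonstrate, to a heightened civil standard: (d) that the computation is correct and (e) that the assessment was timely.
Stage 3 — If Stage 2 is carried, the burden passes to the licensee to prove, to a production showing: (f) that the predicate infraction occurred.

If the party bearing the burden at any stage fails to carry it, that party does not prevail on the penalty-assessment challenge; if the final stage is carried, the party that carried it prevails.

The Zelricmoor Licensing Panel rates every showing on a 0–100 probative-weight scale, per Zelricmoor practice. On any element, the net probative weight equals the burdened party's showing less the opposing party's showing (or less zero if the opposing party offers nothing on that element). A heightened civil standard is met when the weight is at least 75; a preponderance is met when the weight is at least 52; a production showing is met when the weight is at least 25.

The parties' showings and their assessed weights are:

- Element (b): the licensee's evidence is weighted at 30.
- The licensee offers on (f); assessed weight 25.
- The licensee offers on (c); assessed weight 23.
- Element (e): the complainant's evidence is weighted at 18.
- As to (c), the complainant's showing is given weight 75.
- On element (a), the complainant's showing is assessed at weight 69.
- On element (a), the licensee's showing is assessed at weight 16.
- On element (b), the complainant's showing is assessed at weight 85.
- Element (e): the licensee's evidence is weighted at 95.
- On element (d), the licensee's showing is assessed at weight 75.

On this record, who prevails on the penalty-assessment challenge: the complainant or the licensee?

At Stage 1 the complainant must meet a preponderance (weight is at least 52): on (a) the weight is 69 less the opposing 16 gives net 53, which does reach 52, so (a) meets the standard; on (b) the weight is 85 less the opposing 30 gives net 55, ≥ 52, so (b) meets the standard; on (c) the weight is 75 less the opposing 23 gives net 52, which does reach 52, so (c) meets the standard.
  Stage 1 carried; the burden shifts to the licensee.
At Stage 2 the licensee must meet a heightened civil standard (weight is at least 75): on (d) the weight is 75, which does reach 75, so (d) meets the standard; on (e) the weight is 95 less the opposing 18 gives net 77, which does reach 75, so (e) meets the standard.
  All elements met. The licensee retains the burden for Stage 3.
At Stage 3 the licensee must meet a production showing (weight is at least 25): on (f) the weight is 25, ≥ 25, so (f) meets the standard.
  Stage 3 carried; the final stage is satisfied.
All stages carried — the licensee prevails.

licensee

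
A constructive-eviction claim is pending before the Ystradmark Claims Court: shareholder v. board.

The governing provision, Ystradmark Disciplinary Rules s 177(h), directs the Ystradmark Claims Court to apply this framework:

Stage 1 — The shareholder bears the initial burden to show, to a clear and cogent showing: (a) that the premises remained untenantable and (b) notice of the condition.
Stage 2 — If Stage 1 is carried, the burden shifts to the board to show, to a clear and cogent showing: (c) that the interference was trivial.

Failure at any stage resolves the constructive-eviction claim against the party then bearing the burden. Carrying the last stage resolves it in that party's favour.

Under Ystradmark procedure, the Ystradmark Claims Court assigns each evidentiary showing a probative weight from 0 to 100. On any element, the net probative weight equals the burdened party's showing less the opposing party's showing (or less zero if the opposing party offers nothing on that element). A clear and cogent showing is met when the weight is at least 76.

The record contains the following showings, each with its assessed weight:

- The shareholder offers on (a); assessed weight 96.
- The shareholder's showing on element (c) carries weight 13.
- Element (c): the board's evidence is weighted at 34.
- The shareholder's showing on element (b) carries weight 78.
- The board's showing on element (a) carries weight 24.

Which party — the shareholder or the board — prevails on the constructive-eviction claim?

Stage 1 (shareholder, a clear and cogent showing, weight is at least 76): (a) net 96−24=72 < 76 — fails; (b) 78 ≥ 76 — meets.
  The shareholder does not carry Stage 1.
So the board prevails.

board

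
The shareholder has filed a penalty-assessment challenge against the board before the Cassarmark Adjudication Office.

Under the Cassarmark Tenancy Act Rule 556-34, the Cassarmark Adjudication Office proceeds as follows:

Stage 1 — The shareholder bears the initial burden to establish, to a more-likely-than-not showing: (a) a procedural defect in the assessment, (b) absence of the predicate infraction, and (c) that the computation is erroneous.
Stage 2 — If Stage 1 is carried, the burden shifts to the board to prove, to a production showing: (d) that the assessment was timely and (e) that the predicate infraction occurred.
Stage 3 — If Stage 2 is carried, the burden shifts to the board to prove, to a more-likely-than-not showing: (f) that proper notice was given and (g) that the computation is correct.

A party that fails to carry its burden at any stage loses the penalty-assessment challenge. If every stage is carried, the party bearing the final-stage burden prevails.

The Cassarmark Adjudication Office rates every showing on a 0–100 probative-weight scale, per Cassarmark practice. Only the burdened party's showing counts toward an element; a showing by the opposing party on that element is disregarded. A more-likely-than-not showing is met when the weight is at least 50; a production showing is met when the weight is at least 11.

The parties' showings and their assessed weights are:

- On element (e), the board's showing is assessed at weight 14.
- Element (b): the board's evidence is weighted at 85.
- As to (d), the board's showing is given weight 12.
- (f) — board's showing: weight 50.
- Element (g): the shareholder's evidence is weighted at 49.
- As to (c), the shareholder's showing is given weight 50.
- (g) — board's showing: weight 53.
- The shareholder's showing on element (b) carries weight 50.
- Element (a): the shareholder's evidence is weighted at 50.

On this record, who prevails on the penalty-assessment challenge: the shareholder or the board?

board

Stage 1 (shareholder, a more-likely-than-not showing, weight is at least 50): (a) 50 ≥ 50 — meets; (b) 50 (board's 85 disregarded) ≥ 50 — meets; (c) 50 ≥ 50 — meets.
  Stage 1 is satisfied; the onus moves to the board.
Stage 2 (board, a production showing, weight is at least 11): (d) 12 ≥ 11 — meets; (e) 14 ≥ 11 — meets.
  All elements met. The board retains the burden for Stage 3.
Stage 3 (board, a more-likely-than-not showing, weight is at least 50): (f) 50 ≥ 50 — meets; (g) 53 (shareholder's 49 disregarded) ≥ 50 — meets.
  Stage 3 carried; the final stage is satisfied.
All stages carried — the board prevails.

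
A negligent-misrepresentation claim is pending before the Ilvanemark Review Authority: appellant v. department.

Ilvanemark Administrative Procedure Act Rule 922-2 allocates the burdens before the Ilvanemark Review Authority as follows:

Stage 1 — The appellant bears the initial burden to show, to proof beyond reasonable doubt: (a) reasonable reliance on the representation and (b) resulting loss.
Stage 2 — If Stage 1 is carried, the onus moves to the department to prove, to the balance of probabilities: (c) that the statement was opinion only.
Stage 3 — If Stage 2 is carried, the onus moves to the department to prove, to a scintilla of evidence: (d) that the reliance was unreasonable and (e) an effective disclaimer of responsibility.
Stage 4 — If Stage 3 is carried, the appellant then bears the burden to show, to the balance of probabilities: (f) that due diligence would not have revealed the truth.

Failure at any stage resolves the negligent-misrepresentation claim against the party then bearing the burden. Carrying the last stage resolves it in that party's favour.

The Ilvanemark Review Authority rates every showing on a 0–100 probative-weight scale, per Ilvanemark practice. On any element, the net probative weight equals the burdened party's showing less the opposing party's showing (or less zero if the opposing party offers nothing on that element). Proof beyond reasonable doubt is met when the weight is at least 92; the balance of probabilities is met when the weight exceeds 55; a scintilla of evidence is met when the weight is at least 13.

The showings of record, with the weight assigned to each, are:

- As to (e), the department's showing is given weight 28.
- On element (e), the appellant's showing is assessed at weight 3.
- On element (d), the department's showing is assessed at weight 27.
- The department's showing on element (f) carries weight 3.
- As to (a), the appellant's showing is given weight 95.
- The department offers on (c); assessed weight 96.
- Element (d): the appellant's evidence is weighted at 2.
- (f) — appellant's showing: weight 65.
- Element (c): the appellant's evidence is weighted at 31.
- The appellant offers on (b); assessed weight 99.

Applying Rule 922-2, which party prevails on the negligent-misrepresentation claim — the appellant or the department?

appellant

Stage 1 — burden on appellant; standard: proof beyond reasonable doubt (weight is at least 92).
    (a): 95 ≥ 92 [met]
    (b): 99 ≥ 92 [met]
  The appellant carries Stage 1; the department now bears the burden.
Stage 2 — burden on department; standard: the balance of probabilities (weight exceeds 55).
    (c): 96 − 31 = 65 > 55 [met]
  Stage 2 is satisfied; the department continues to bear the burden.
Stage 3 — burden on department; standard: a scintilla of evidence (weight is at least 13).
    (d): 27 − 2 = 25 ≥ 13 [met]
    (e): 28 − 3 = 25 ≥ 13 [met]
  All elements met. The burden passes to the appellant.
Stage 4 — burden on appellant; standard: the balance of probabilities (weight exceeds 55).
    (f): 65 − 3 = 62 > 55 [met]
  Stage 4 carried; the final stage is satisfied.
All stages carried — the appellant prevails.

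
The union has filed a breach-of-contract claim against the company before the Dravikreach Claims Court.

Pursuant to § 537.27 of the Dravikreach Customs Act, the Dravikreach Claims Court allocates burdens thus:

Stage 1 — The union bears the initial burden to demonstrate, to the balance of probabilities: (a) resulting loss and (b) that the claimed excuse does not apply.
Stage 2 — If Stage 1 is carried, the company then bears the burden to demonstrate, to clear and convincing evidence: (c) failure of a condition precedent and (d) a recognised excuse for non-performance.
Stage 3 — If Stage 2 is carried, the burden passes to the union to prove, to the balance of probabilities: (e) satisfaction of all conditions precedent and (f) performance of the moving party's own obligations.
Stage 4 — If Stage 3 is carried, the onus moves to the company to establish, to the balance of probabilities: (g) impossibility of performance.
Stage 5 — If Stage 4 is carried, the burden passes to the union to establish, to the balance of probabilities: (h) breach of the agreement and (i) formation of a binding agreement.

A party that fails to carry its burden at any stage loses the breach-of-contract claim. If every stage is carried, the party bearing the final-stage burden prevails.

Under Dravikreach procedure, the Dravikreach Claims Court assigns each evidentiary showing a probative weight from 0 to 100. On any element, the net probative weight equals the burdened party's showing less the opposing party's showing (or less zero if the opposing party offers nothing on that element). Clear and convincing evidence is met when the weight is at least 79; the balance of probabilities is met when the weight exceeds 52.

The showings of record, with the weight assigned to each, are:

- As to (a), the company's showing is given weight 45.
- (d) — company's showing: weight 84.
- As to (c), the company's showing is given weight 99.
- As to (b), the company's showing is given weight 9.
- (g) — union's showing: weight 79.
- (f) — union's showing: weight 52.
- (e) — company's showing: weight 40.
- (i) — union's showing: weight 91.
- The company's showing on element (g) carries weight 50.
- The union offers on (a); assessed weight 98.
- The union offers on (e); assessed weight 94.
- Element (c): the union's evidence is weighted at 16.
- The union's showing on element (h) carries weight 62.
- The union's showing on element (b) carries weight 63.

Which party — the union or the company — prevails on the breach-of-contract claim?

company

Stage 1 (union, the balance of probabilities, weight exceeds 52): (a) net 98−45=53 > 52 — meets; (b) net 63−9=54 > 52 — meets.
  The union carries Stage 1; the company now bears the burden.
Stage 2 (company, clear and convincing evidence, weight is at least 79): (c) net 99−16=83 ≥ 79 — meets; (d) 84 ≥ 79 — meets.
  All elements met. The burden passes to the union.
Stage 3 (union, the balance of probabilities, weight exceeds 52): (e) net 94−40=54 > 52 — meets; (f) 52 ≤ 52 — fails.
  Stage 3 not carried; the union fails its burden.
The analysis ends at Stage 3; the company prevails.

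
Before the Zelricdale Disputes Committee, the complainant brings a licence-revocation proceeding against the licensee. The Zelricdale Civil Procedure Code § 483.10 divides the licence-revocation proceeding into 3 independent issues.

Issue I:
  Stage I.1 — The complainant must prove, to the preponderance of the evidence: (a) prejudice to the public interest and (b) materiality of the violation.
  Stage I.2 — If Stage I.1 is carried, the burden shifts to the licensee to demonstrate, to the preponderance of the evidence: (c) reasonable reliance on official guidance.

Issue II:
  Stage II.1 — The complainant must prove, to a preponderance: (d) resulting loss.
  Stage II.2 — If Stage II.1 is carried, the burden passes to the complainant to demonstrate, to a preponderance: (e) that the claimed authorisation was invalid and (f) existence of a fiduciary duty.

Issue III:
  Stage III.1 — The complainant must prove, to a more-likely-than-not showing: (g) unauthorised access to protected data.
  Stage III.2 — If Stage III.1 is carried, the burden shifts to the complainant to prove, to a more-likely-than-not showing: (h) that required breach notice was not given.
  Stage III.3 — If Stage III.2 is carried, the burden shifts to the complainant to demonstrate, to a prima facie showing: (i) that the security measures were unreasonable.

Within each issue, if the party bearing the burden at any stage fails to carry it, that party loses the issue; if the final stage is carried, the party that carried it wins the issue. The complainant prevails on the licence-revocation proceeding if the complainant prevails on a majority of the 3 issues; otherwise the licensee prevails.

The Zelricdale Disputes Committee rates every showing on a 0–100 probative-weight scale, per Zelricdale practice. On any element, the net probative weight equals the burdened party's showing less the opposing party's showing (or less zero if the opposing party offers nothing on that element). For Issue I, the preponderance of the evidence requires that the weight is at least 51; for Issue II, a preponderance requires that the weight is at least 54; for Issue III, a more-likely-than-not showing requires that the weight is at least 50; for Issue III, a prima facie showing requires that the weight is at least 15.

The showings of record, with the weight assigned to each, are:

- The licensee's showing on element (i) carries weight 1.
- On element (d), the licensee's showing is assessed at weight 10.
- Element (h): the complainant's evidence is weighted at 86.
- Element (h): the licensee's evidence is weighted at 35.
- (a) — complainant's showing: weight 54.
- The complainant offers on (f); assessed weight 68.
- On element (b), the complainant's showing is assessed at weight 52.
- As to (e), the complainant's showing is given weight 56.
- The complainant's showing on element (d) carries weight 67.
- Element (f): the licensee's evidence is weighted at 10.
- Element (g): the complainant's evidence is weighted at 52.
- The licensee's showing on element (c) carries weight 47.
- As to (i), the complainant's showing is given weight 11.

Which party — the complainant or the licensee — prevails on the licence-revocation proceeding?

— Issue I —
Stage I.1 — burden on complainant; standard: the preponderance of the evidence (weight is at least 51).
    (a): 54 ≥ 51 [met]
    (b): 52 ≥ 51 [met]
  Stage I.1 is satisfied; the onus moves to the licensee.
Stage I.2 — burden on licensee; standard: the preponderance of the evidence (weight is at least 51).
    (c): 47 < 51 [not met]
  The licensee does not carry Stage I.2.
So the complainant prevails on this issue.
— Issue II —
Stage II.1 — burden on complainant; standard: a preponderance (weight is at least 54).
    (d): 67 − 10 = 57 ≥ 54 [met]
  Stage II.1 carried; the burden remains with the complainant.
Stage II.2 — burden on complainant; standard: a preponderance (weight is at least 54).
    (e): 56 ≥ 54 [met]
    (f): 68 − 10 = 58 ≥ 54 [met]
  All elements met at the final stage.
All stages carried — the complainant prevails on this issue.
— Issue III —
Stage III.1 — burden on complainant; standard: a more-likely-than-not showing (weight is at least 50).
    (g): 52 ≥ 50 [met]
  Stage III.1 carried; the burden remains with the complainant.
Stage III.2 — burden on complainant; standard: a more-likely-than-not showing (weight is at least 50).
    (h): 86 − 35 = 51 ≥ 50 [met]
  Stage III.2 carried; the burden remains with the complainant.
Stage III.3 — burden on complainant; standard: a prima facie showing (weight is at least 15).
    (i): 11 − 1 = 10 < 15 [not met]
  Not every element is met, so the complainant fails to carry Stage III.3.
The analysis ends at Stage III.3; the licensee prevails on this issue.
Per-issue: Issue I → complainant; Issue II → complainant; Issue III → licensee. The complainant must prevail on a majority of issues; overall, the complainant prevails.

complainant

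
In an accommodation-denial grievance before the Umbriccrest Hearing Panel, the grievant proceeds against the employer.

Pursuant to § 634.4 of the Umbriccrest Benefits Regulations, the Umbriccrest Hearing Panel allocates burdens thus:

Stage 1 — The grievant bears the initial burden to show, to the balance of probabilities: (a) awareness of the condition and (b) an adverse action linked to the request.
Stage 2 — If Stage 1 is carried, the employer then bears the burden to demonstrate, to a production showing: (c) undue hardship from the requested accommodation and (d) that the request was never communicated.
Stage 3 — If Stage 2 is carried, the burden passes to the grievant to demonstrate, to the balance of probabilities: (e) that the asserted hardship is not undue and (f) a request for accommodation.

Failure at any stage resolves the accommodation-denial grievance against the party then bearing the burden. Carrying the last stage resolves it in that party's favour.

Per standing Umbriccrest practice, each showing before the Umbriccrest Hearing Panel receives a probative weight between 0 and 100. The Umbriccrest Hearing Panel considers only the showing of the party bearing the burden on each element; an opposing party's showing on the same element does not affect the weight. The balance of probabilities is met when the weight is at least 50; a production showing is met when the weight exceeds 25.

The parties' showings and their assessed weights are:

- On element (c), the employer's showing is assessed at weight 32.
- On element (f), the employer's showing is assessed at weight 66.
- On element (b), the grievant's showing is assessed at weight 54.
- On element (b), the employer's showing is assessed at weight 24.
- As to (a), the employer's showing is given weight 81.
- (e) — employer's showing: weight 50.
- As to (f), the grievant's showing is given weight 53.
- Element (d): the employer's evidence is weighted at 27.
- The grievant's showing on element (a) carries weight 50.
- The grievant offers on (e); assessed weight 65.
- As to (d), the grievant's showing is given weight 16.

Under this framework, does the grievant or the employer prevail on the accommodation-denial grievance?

At Stage 1 the grievant must meet the balance of probabilities (weight is at least 50): on (a) the weight is 50 (the employer's 81 is given no effect), ≥ 50, so (a) meets the standard; on (b) the weight is 54 (the employer's 24 is given no effect), which does reach 50, so (b) meets the standard.
  The grievant carries Stage 1; the employer now bears the burden.
At Stage 2 the employer must meet a production showing (weight exceeds 25): on (c) the weight is 32, which does exceed 25, so (c) meets the standard; on (d) the weight is 27 (the grievant's 16 is given no effect), > 25, so (d) meets the standard.
  Stage 2 carried; the burden shifts to the grievant.
At Stage 3 the grievant must meet the balance of probabilities (weight is at least 50): on (e) the weight is 65 (the employer's 50 is given no effect), ≥ 50, so (e) meets the standard; on (f) the weight is 53 (the employer's 66 is given no effect), ≥ 50, so (f) meets the standard.
  All elements met at the final stage.
Every stage carried; the grievant prevails.

grievant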